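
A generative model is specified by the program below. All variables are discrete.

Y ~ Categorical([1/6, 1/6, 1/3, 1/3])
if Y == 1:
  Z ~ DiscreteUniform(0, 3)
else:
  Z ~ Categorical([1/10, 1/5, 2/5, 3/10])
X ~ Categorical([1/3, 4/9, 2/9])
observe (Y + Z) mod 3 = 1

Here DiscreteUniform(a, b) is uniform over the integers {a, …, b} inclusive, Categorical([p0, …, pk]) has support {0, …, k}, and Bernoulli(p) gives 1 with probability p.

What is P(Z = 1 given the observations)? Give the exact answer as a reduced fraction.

Enumerate traces; 15 have nonzero weight after conditioning:
  (Y=0, Z=1, X=0) weight 1/90
  (Y=0, Z=1, X=1) weight 2/135
  (Y=0, Z=1, X=2) weight 1/135
  (Y=1, Z=0, X=0) weight 1/72
  (Y=1, Z=0, X=1) weight 1/54
  (Y=1, Z=0, X=2) weight 1/108
  (Y=1, Z=3, X=0) weight 1/72
  (Y=1, Z=3, X=1) weight 1/54
  (Y=2, Z=2, X=0) weight 2/45
  … 6 more
Group by Z:
  weight(Z=0) = 1/24
  weight(Z=1) = 1/10
  weight(Z=2) = 2/15
  weight(Z=3) = 1/24
Total weight = 1/24 + 1/10 + 2/15 + 1/24 = 19/60
P(Z=0 | obs) = 1/24 / 19/60 = 5/38
P(Z=1 | obs) = 1/10 / 19/60 = 6/19
P(Z=2 | obs) = 2/15 / 19/60 = 8/19
P(Z=3 | obs) = 1/24 / 19/60 = 5/38

P(Z = 1 | obs) = 6/19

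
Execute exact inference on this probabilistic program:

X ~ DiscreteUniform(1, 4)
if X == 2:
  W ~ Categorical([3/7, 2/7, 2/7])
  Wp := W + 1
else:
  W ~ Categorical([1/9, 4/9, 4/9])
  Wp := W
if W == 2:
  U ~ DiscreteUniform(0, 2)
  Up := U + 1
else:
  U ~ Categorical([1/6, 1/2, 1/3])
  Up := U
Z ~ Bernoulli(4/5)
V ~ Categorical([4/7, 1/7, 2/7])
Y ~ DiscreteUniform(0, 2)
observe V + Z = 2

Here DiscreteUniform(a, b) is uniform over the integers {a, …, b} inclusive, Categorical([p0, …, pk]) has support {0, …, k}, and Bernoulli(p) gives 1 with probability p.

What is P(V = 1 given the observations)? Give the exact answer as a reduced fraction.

Enumerate traces; 216 have nonzero weight after conditioning:
  (X=1, W=0, U=0, Z=0, V=2, Y=0) weight 1/11340
  (X=1, W=0, U=0, Z=0, V=2, Y=1) weight 1/11340
  (X=1, W=0, U=0, Z=0, V=2, Y=2) weight 1/11340
  (X=1, W=0, U=0, Z=1, V=1, Y=0) weight 1/5670
  (X=1, W=0, U=0, Z=1, V=1, Y=1) weight 1/5670
  (X=1, W=0, U=0, Z=1, V=1, Y=2) weight 1/5670
  (X=1, W=0, U=1, Z=0, V=2, Y=0) weight 1/3780
  (X=1, W=0, U=1, Z=0, V=2, Y=1) weight 1/3780
  … 208 more
Group by V:
  weight(V=1) = 4/35
  weight(V=2) = 2/35
Total weight = 4/35 + 2/35 = 6/35
P(V=1 | obs) = 4/35 / 6/35 = 2/3
P(V=2 | obs) = 2/35 / 6/35 = 1/3

P(V = 1 | obs) = 2/3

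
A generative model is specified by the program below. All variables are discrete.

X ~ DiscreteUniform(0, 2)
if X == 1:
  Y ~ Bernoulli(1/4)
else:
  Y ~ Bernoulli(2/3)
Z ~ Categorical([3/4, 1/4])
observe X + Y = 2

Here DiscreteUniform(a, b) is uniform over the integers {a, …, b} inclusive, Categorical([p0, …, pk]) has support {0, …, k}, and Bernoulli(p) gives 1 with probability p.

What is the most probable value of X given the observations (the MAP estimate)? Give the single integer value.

Enumerate traces; 4 have nonzero weight after conditioning:
  (X=1, Y=1, Z=0) weight 1/16
  (X=1, Y=1, Z=1) weight 1/48
  (X=2, Y=0, Z=0) weight 1/12
  (X=2, Y=0, Z=1) weight 1/36
Group by X:
  weight(X=1) = 1/12
  weight(X=2) = 1/9
Total weight = 1/12 + 1/9 = 7/36
P(X=1 | obs) = 1/12 / 7/36 = 3/7
P(X=2 | obs) = 1/9 / 7/36 = 4/7
argmax = 2

argmax_v P(X = v | obs) = 2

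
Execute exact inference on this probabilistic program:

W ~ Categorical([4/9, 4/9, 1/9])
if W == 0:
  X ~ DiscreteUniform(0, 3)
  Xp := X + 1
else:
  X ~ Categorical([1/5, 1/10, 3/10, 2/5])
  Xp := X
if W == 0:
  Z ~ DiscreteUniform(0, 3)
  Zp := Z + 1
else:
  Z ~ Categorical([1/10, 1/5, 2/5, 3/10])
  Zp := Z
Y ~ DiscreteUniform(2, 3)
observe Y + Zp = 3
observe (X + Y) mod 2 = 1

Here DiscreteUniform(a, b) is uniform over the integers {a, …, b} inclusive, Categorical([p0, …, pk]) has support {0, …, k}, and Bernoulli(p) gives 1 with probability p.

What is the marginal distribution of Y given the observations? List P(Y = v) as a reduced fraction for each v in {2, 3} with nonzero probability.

Enumerate traces; 10 have nonzero weight after conditioning:
  (W=0, X=1, Z=0, Y=2) weight 1/72
  (W=0, X=3, Z=0, Y=2) weight 1/72
  (W=1, X=0, Z=0, Y=3) weight 1/225
  (W=1, X=1, Z=1, Y=2) weight 1/225
  (W=1, X=2, Z=0, Y=3) weight 1/150
  (W=1, X=3, Z=1, Y=2) weight 4/225
  (W=2, X=0, Z=0, Y=3) weight 1/900
  (W=2, X=1, Z=1, Y=2) weight 1/900
  … 2 more
Group by Y:
  weight(Y=2) = 1/18
  weight(Y=3) = 1/72
Total weight = 1/18 + 1/72 = 5/72
P(Y=2 | obs) = 1/18 / 5/72 = 4/5
P(Y=3 | obs) = 1/72 / 5/72 = 1/5

P(Y=2) = 4/5, P(Y=3) = 1/5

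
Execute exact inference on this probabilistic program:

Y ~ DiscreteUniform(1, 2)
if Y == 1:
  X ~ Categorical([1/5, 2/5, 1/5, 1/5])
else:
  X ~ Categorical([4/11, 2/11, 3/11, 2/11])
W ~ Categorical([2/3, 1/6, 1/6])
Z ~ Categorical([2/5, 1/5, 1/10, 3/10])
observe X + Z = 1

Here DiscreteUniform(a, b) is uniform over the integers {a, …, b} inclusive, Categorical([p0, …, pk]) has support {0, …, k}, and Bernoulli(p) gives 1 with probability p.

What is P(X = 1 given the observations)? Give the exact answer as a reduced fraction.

Enumerate traces; 12 have nonzero weight after conditioning:
  (Y=1, X=0, W=0, Z=1) weight 1/75
  (Y=1, X=0, W=1, Z=1) weight 1/300
  (Y=1, X=0, W=2, Z=1) weight 1/300
  (Y=1, X=1, W=0, Z=0) weight 4/75
  (Y=1, X=1, W=1, Z=0) weight 1/75
  (Y=1, X=1, W=2, Z=0) weight 1/75
  (Y=2, X=0, W=0, Z=1) weight 4/165
  (Y=2, X=0, W=1, Z=1) weight 1/165
  … 4 more
Group by X:
  weight(X=0) = 31/550
  weight(X=1) = 32/275
Total weight = 31/550 + 32/275 = 19/110
P(X=0 | obs) = 31/550 / 19/110 = 31/95
P(X=1 | obs) = 32/275 / 19/110 = 64/95

P(X = 1 | obs) = 64/95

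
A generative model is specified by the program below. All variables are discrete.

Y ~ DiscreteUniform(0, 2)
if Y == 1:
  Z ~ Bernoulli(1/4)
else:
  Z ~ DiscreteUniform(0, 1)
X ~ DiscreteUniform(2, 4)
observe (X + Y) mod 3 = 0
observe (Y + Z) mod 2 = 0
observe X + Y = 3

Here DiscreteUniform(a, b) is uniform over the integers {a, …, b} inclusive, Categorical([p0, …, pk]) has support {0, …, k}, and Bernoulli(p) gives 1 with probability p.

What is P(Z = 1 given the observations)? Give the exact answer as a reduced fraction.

P(Z = 1 | obs) = 1/3

Enumerate traces; 2 have nonzero weight after conditioning:
  (Y=0, Z=0, X=3) weight 1/18
  (Y=1, Z=1, X=2) weight 1/36
Group by Z:
  weight(Z=0) = 1/18
  weight(Z=1) = 1/36
Total weight = 1/18 + 1/36 = 1/12
P(Z=0 | obs) = 1/18 / 1/12 = 2/3
P(Z=1 | obs) = 1/36 / 1/12 = 1/3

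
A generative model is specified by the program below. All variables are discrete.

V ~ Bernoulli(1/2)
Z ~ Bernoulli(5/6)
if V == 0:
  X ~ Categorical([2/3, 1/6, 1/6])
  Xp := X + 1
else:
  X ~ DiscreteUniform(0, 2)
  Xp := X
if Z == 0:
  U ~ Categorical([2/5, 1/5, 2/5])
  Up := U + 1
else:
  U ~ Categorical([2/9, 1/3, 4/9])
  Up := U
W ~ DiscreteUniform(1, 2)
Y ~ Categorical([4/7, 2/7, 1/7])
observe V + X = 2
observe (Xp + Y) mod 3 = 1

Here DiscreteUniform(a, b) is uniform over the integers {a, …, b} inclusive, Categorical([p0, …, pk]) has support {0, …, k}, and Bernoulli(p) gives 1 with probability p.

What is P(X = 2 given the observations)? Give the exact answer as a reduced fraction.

P(X = 2 | obs) = 1/5

Enumerate traces; 24 have nonzero weight after conditioning:
  (V=0, Z=0, X=2, U=0, W=1, Y=1) weight 1/1260
  (V=0, Z=0, X=2, U=0, W=2, Y=1) weight 1/1260
  (V=0, Z=0, X=2, U=1, W=1, Y=1) weight 1/2520
  (V=0, Z=0, X=2, U=1, W=2, Y=1) weight 1/2520
  (V=0, Z=0, X=2, U=2, W=1, Y=1) weight 1/1260
  (V=0, Z=0, X=2, U=2, W=2, Y=1) weight 1/1260
  (V=0, Z=1, X=2, U=0, W=1, Y=1) weight 5/2268
  (V=0, Z=1, X=2, U=0, W=2, Y=1) weight 5/2268
  (V=1, Z=0, X=1, U=0, W=1, Y=0) weight 1/315
  … 15 more
Group by X:
  weight(X=1) = 2/21
  weight(X=2) = 1/42
Total weight = 2/21 + 1/42 = 5/42
P(X=1 | obs) = 2/21 / 5/42 = 4/5
P(X=2 | obs) = 1/42 / 5/42 = 1/5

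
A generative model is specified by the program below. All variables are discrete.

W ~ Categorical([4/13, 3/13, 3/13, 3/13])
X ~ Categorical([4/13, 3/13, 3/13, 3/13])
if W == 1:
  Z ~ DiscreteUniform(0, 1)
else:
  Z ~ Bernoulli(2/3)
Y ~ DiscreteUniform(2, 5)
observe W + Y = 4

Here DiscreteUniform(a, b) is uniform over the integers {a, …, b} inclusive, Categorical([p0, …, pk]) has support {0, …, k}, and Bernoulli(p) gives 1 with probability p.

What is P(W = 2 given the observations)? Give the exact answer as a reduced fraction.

P(W = 2 | obs) = 3/10

Enumerate traces; 24 have nonzero weight after conditioning:
  (W=0, X=0, Z=0, Y=4) weight 4/507
  (W=0, X=0, Z=1, Y=4) weight 8/507
  (W=0, X=1, Z=0, Y=4) weight 1/169
  (W=0, X=1, Z=1, Y=4) weight 2/169
  (W=0, X=2, Z=0, Y=4) weight 1/169
  (W=0, X=2, Z=1, Y=4) weight 2/169
  (W=0, X=3, Z=0, Y=4) weight 1/169
  (W=0, X=3, Z=1, Y=4) weight 2/169
  (W=1, X=0, Z=0, Y=3) weight 3/338
  (W=2, X=0, Z=0, Y=2) weight 1/169
  … 14 more
Group by W:
  weight(W=0) = 1/13
  weight(W=1) = 3/52
  weight(W=2) = 3/52
Total weight = 1/13 + 3/52 + 3/52 = 5/26
P(W=0 | obs) = 1/13 / 5/26 = 2/5
P(W=1 | obs) = 3/52 / 5/26 = 3/10
P(W=2 | obs) = 3/52 / 5/26 = 3/10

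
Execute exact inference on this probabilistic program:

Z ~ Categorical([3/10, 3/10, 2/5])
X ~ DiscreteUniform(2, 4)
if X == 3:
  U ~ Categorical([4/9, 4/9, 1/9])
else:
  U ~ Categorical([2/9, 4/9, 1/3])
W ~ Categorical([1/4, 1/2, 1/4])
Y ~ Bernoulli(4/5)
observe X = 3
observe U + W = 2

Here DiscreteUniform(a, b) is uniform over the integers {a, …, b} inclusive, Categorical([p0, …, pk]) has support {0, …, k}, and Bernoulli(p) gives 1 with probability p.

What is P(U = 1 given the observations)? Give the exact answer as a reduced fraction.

Enumerate traces; 18 have nonzero weight after conditioning:
  (Z=0, X=3, U=0, W=2, Y=0) weight 1/450
  (Z=0, X=3, U=0, W=2, Y=1) weight 2/225
  (Z=0, X=3, U=1, W=1, Y=0) weight 1/225
  (Z=0, X=3, U=1, W=1, Y=1) weight 4/225
  (Z=0, X=3, U=2, W=0, Y=0) weight 1/1800
  (Z=0, X=3, U=2, W=0, Y=1) weight 1/450
  (Z=1, X=3, U=0, W=2, Y=0) weight 1/450
  (Z=1, X=3, U=0, W=2, Y=1) weight 2/225
  … 10 more
Group by U:
  weight(U=0) = 1/27
  weight(U=1) = 2/27
  weight(U=2) = 1/108
Total weight = 1/27 + 2/27 + 1/108 = 13/108
P(U=0 | obs) = 1/27 / 13/108 = 4/13
P(U=1 | obs) = 2/27 / 13/108 = 8/13
P(U=2 | obs) = 1/108 / 13/108 = 1/13

P(U = 1 | obs) = 8/13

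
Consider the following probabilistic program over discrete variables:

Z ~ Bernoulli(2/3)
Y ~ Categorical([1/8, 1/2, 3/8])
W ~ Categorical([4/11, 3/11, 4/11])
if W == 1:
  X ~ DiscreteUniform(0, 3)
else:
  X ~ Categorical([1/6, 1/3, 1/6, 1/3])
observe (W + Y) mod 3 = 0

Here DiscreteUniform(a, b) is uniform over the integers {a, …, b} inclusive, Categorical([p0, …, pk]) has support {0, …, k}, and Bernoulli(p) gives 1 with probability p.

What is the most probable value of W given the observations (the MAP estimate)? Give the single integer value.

Enumerate traces; 24 have nonzero weight after conditioning:
  (Z=0, Y=0, W=0, X=0) weight 1/396
  (Z=0, Y=0, W=0, X=1) weight 1/198
  (Z=0, Y=0, W=0, X=2) weight 1/396
  (Z=0, Y=0, W=0, X=3) weight 1/198
  (Z=0, Y=1, W=2, X=0) weight 1/99
  (Z=0, Y=1, W=2, X=1) weight 2/99
  (Z=0, Y=1, W=2, X=2) weight 1/99
  (Z=0, Y=1, W=2, X=3) weight 2/99
  (Z=0, Y=2, W=1, X=0) weight 3/352
  … 15 more
Group by W:
  weight(W=0) = 1/22
  weight(W=1) = 9/88
  weight(W=2) = 2/11
Total weight = 1/22 + 9/88 + 2/11 = 29/88
P(W=0 | obs) = 1/22 / 29/88 = 4/29
P(W=1 | obs) = 9/88 / 29/88 = 9/29
P(W=2 | obs) = 2/11 / 29/88 = 16/29
argmax = 2

argmax_v P(W = v | obs) = 2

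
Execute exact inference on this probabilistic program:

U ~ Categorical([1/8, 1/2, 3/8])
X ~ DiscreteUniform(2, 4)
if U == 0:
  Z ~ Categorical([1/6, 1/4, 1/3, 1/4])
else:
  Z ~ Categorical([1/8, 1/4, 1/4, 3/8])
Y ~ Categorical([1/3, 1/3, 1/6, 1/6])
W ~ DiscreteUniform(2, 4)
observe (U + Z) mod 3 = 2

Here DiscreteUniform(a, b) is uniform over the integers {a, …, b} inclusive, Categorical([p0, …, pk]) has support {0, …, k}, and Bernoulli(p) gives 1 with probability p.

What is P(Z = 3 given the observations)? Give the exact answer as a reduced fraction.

Enumerate traces; 144 have nonzero weight after conditioning:
  (U=0, X=2, Z=2, Y=0, W=2) weight 1/648
  (U=0, X=2, Z=2, Y=0, W=3) weight 1/648
  (U=0, X=2, Z=2, Y=0, W=4) weight 1/648
  (U=0, X=2, Z=2, Y=1, W=2) weight 1/648
  (U=0, X=2, Z=2, Y=1, W=3) weight 1/648
  (U=0, X=2, Z=2, Y=1, W=4) weight 1/648
  (U=0, X=2, Z=2, Y=2, W=2) weight 1/1296
  (U=0, X=2, Z=2, Y=2, W=3) weight 1/1296
  (U=1, X=2, Z=1, Y=0, W=2) weight 1/216
  (U=2, X=2, Z=0, Y=0, W=2) weight 1/576
  … 134 more
Group by Z:
  weight(Z=0) = 3/64
  weight(Z=1) = 1/8
  weight(Z=2) = 1/24
  weight(Z=3) = 9/64
Total weight = 3/64 + 1/8 + 1/24 + 9/64 = 17/48
P(Z=0 | obs) = 3/64 / 17/48 = 9/68
P(Z=1 | obs) = 1/8 / 17/48 = 6/17
P(Z=2 | obs) = 1/24 / 17/48 = 2/17
P(Z=3 | obs) = 9/64 / 17/48 = 27/68

P(Z = 3 | obs) = 27/68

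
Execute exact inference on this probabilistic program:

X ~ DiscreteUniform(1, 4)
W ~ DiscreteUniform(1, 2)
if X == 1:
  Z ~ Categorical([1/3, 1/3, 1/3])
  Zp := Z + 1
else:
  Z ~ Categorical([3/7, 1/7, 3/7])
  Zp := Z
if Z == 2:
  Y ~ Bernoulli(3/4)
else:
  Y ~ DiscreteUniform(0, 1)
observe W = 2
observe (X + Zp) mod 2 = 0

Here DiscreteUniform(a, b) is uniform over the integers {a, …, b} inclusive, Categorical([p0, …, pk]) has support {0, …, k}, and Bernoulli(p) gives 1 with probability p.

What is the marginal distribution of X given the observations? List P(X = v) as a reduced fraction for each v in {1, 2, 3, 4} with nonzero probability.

Enumerate traces; 14 have nonzero weight after conditioning:
  (X=1, W=2, Z=0, Y=0) weight 1/48
  (X=1, W=2, Z=0, Y=1) weight 1/48
  (X=1, W=2, Z=2, Y=0) weight 1/96
  (X=1, W=2, Z=2, Y=1) weight 1/32
  (X=2, W=2, Z=0, Y=0) weight 3/112
  (X=2, W=2, Z=0, Y=1) weight 3/112
  (X=2, W=2, Z=2, Y=0) weight 3/224
  (X=2, W=2, Z=2, Y=1) weight 9/224
  (X=3, W=2, Z=1, Y=0) weight 1/112
  (X=4, W=2, Z=0, Y=0) weight 3/112
  … 4 more
Group by X:
  weight(X=1) = 1/12
  weight(X=2) = 3/28
  weight(X=3) = 1/56
  weight(X=4) = 3/28
Total weight = 1/12 + 3/28 + 1/56 + 3/28 = 53/168
P(X=1 | obs) = 1/12 / 53/168 = 14/53
P(X=2 | obs) = 3/28 / 53/168 = 18/53
P(X=3 | obs) = 1/56 / 53/168 = 3/53
P(X=4 | obs) = 3/28 / 53/168 = 18/53

P(X=1) = 14/53, P(X=2) = 18/53, P(X=3) = 3/53, P(X=4) = 18/53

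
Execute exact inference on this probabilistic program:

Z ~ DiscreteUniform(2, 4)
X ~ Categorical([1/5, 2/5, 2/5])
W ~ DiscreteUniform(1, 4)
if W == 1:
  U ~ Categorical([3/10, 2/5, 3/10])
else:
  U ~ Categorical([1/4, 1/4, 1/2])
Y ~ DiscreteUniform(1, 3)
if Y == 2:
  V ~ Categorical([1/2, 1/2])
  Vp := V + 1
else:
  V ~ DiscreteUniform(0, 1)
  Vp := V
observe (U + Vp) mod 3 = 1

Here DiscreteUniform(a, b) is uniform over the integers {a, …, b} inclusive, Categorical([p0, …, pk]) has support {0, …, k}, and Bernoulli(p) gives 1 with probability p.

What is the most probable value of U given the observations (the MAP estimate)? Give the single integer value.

argmax_v P(U = v | obs) = 0

Enumerate traces; 216 have nonzero weight after conditioning:
  (Z=2, X=0, W=1, U=0, Y=1, V=1) weight 1/1200
  (Z=2, X=0, W=1, U=0, Y=2, V=0) weight 1/1200
  (Z=2, X=0, W=1, U=0, Y=3, V=1) weight 1/1200
  (Z=2, X=0, W=1, U=1, Y=1, V=0) weight 1/900
  (Z=2, X=0, W=1, U=1, Y=3, V=0) weight 1/900
  (Z=2, X=0, W=1, U=2, Y=2, V=1) weight 1/1200
  (Z=2, X=0, W=2, U=0, Y=1, V=1) weight 1/1440
  (Z=2, X=0, W=2, U=0, Y=2, V=0) weight 1/1440
  … 208 more
Group by U:
  weight(U=0) = 21/160
  weight(U=1) = 23/240
  weight(U=2) = 3/40
Total weight = 21/160 + 23/240 + 3/40 = 29/96
P(U=0 | obs) = 21/160 / 29/96 = 63/145
P(U=1 | obs) = 23/240 / 29/96 = 46/145
P(U=2 | obs) = 3/40 / 29/96 = 36/145
argmax = 0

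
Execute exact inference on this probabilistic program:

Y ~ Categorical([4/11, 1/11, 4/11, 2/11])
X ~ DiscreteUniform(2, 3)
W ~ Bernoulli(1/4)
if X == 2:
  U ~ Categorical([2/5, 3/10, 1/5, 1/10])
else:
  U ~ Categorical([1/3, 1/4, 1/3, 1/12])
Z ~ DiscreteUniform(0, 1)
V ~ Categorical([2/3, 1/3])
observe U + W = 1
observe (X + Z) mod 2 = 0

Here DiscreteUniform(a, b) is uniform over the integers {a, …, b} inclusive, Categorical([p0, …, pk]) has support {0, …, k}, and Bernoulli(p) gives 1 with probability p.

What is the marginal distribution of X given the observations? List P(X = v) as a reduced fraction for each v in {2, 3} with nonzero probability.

Enumerate traces; 32 have nonzero weight after conditioning:
  (Y=0, X=2, W=0, U=1, Z=0, V=0) weight 3/220
  (Y=0, X=2, W=0, U=1, Z=0, V=1) weight 3/440
  (Y=0, X=2, W=1, U=0, Z=0, V=0) weight 1/165
  (Y=0, X=2, W=1, U=0, Z=0, V=1) weight 1/330
  (Y=0, X=3, W=0, U=1, Z=1, V=0) weight 1/88
  (Y=0, X=3, W=0, U=1, Z=1, V=1) weight 1/176
  (Y=0, X=3, W=1, U=0, Z=1, V=0) weight 1/198
  (Y=0, X=3, W=1, U=0, Z=1, V=1) weight 1/396
  … 24 more
Group by X:
  weight(X=2) = 13/160
  weight(X=3) = 13/192
Total weight = 13/160 + 13/192 = 143/960
P(X=2 | obs) = 13/160 / 143/960 = 6/11
P(X=3 | obs) = 13/192 / 143/960 = 5/11

P(X=2) = 6/11, P(X=3) = 5/11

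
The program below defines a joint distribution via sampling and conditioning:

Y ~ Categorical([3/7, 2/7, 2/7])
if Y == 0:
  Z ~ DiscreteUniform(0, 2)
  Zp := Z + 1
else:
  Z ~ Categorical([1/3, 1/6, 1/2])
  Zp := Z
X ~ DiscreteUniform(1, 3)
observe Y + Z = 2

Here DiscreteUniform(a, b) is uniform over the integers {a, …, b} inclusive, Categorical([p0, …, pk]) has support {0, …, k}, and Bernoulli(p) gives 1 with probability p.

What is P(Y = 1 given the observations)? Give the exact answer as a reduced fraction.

P(Y = 1 | obs) = 1/6

Enumerate traces; 9 have nonzero weight after conditioning:
  (Y=0, Z=2, X=1) weight 1/21
  (Y=0, Z=2, X=2) weight 1/21
  (Y=0, Z=2, X=3) weight 1/21
  (Y=1, Z=1, X=1) weight 1/63
  (Y=1, Z=1, X=2) weight 1/63
  (Y=1, Z=1, X=3) weight 1/63
  (Y=2, Z=0, X=1) weight 2/63
  (Y=2, Z=0, X=2) weight 2/63
  … 1 more
Group by Y:
  weight(Y=0) = 1/7
  weight(Y=1) = 1/21
  weight(Y=2) = 2/21
Total weight = 1/7 + 1/21 + 2/21 = 2/7
P(Y=0 | obs) = 1/7 / 2/7 = 1/2
P(Y=1 | obs) = 1/21 / 2/7 = 1/6
P(Y=2 | obs) = 2/21 / 2/7 = 1/3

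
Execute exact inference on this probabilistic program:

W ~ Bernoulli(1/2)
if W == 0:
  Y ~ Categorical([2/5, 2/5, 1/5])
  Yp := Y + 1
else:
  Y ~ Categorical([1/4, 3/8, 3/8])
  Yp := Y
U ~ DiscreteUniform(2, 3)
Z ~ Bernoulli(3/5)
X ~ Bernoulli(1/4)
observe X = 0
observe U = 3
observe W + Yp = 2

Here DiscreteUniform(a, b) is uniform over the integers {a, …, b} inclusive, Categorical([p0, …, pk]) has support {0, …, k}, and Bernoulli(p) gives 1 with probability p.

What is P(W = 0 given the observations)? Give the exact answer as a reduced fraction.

P(W = 0 | obs) = 16/31

Enumerate traces; 4 have nonzero weight after conditioning:
  (W=0, Y=1, U=3, Z=0, X=0) weight 3/100
  (W=0, Y=1, U=3, Z=1, X=0) weight 9/200
  (W=1, Y=1, U=3, Z=0, X=0) weight 9/320
  (W=1, Y=1, U=3, Z=1, X=0) weight 27/640
Group by W:
  weight(W=0) = 3/40
  weight(W=1) = 9/128
Total weight = 3/40 + 9/128 = 93/640
P(W=0 | obs) = 3/40 / 93/640 = 16/31
P(W=1 | obs) = 9/128 / 93/640 = 15/31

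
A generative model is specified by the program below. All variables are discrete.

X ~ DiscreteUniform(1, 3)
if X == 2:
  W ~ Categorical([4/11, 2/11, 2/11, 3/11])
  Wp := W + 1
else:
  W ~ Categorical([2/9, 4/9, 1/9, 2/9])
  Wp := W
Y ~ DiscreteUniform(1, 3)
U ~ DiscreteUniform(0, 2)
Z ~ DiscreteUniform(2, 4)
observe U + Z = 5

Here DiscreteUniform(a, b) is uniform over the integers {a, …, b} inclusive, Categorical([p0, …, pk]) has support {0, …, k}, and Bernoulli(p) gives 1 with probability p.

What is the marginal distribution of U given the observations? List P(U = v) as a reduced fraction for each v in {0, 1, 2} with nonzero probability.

Enumerate traces; 72 have nonzero weight after conditioning:
  (X=1, W=0, Y=1, U=1, Z=4) weight 2/729
  (X=1, W=0, Y=1, U=2, Z=3) weight 2/729
  (X=1, W=0, Y=2, U=1, Z=4) weight 2/729
  (X=1, W=0, Y=2, U=2, Z=3) weight 2/729
  (X=1, W=0, Y=3, U=1, Z=4) weight 2/729
  (X=1, W=0, Y=3, U=2, Z=3) weight 2/729
  (X=1, W=1, Y=1, U=1, Z=4) weight 4/729
  (X=1, W=1, Y=1, U=2, Z=3) weight 4/729
  … 64 more
Group by U:
  weight(U=1) = 1/9
  weight(U=2) = 1/9
Total weight = 1/9 + 1/9 = 2/9
P(U=1 | obs) = 1/9 / 2/9 = 1/2
P(U=2 | obs) = 1/9 / 2/9 = 1/2

P(U=1) = 1/2, P(U=2) = 1/2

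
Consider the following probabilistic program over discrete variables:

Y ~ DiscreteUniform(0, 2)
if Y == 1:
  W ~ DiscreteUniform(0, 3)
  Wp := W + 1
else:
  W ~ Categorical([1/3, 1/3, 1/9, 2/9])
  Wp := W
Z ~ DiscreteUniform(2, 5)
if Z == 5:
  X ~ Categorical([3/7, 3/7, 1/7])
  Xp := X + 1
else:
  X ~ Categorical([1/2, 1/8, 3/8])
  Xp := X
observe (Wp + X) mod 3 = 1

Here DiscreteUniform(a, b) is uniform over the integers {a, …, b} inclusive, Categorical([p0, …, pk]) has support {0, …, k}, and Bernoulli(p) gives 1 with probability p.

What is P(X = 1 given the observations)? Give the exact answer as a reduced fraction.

P(X = 1 | obs) = 2205/7948

Enumerate traces; 48 have nonzero weight after conditioning:
  (Y=0, W=0, Z=2, X=1) weight 1/288
  (Y=0, W=0, Z=3, X=1) weight 1/288
  (Y=0, W=0, Z=4, X=1) weight 1/288
  (Y=0, W=0, Z=5, X=1) weight 1/84
  (Y=0, W=1, Z=2, X=0) weight 1/72
  (Y=0, W=1, Z=3, X=0) weight 1/72
  (Y=0, W=1, Z=4, X=0) weight 1/72
  (Y=0, W=1, Z=5, X=0) weight 1/84
  (Y=0, W=2, Z=2, X=2) weight 1/288
  … 39 more
Group by X:
  weight(X=0) = 3/16
  weight(X=1) = 35/384
  weight(X=2) = 1207/24192
Total weight = 3/16 + 35/384 + 1207/24192 = 1987/6048
P(X=0 | obs) = 3/16 / 1987/6048 = 1134/1987
P(X=1 | obs) = 35/384 / 1987/6048 = 2205/7948
P(X=2 | obs) = 1207/24192 / 1987/6048 = 1207/7948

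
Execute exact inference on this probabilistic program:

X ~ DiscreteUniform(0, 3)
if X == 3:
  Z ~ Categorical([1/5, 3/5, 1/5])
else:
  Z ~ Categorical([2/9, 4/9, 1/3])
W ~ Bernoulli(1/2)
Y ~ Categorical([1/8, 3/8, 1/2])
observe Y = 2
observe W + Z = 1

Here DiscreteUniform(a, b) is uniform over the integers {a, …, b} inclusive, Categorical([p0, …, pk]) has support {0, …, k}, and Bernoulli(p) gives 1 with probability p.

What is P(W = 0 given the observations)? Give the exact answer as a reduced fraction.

P(W = 0 | obs) = 29/42

Enumerate traces; 8 have nonzero weight after conditioning:
  (X=0, Z=0, W=1, Y=2) weight 1/72
  (X=0, Z=1, W=0, Y=2) weight 1/36
  (X=1, Z=0, W=1, Y=2) weight 1/72
  (X=1, Z=1, W=0, Y=2) weight 1/36
  (X=2, Z=0, W=1, Y=2) weight 1/72
  (X=2, Z=1, W=0, Y=2) weight 1/36
  (X=3, Z=0, W=1, Y=2) weight 1/80
  (X=3, Z=1, W=0, Y=2) weight 3/80
Group by W:
  weight(W=0) = 29/240
  weight(W=1) = 13/240
Total weight = 29/240 + 13/240 = 7/40
P(W=0 | obs) = 29/240 / 7/40 = 29/42
P(W=1 | obs) = 13/240 / 7/40 = 13/42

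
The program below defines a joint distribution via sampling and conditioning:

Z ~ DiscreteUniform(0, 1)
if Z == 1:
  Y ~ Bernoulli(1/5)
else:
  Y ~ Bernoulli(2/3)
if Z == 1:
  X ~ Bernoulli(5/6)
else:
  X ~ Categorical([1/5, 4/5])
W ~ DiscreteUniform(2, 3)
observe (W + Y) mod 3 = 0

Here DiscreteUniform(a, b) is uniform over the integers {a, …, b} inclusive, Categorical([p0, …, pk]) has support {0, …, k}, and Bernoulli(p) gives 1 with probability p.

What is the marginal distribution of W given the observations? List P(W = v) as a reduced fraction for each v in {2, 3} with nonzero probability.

Enumerate traces; 8 have nonzero weight after conditioning:
  (Z=0, Y=0, X=0, W=3) weight 1/60
  (Z=0, Y=0, X=1, W=3) weight 1/15
  (Z=0, Y=1, X=0, W=2) weight 1/30
  (Z=0, Y=1, X=1, W=2) weight 2/15
  (Z=1, Y=0, X=0, W=3) weight 1/30
  (Z=1, Y=0, X=1, W=3) weight 1/6
  (Z=1, Y=1, X=0, W=2) weight 1/120
  (Z=1, Y=1, X=1, W=2) weight 1/24
Group by W:
  weight(W=2) = 13/60
  weight(W=3) = 17/60
Total weight = 13/60 + 17/60 = 1/2
P(W=2 | obs) = 13/60 / 1/2 = 13/30
P(W=3 | obs) = 17/60 / 1/2 = 17/30

P(W=2) = 13/30, P(W=3) = 17/30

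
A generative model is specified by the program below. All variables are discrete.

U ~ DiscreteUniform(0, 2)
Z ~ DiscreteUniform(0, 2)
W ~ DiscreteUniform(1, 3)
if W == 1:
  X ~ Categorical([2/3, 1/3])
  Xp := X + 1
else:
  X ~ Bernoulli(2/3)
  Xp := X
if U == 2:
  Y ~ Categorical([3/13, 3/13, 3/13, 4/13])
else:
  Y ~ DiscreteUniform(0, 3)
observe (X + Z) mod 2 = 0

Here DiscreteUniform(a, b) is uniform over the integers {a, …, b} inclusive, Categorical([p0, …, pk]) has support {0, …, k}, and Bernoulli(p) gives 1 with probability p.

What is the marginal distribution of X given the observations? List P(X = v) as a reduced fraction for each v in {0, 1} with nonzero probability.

Enumerate traces; 108 have nonzero weight after conditioning:
  (U=0, Z=0, W=1, X=0, Y=0) weight 1/162
  (U=0, Z=0, W=1, X=0, Y=1) weight 1/162
  (U=0, Z=0, W=1, X=0, Y=2) weight 1/162
  (U=0, Z=0, W=1, X=0, Y=3) weight 1/162
  (U=0, Z=0, W=2, X=0, Y=0) weight 1/324
  (U=0, Z=0, W=2, X=0, Y=1) weight 1/324
  (U=0, Z=0, W=2, X=0, Y=2) weight 1/324
  (U=0, Z=0, W=2, X=0, Y=3) weight 1/324
  (U=0, Z=1, W=1, X=1, Y=0) weight 1/324
  … 99 more
Group by X:
  weight(X=0) = 8/27
  weight(X=1) = 5/27
Total weight = 8/27 + 5/27 = 13/27
P(X=0 | obs) = 8/27 / 13/27 = 8/13
P(X=1 | obs) = 5/27 / 13/27 = 5/13

P(X=0) = 8/13, P(X=1) = 5/13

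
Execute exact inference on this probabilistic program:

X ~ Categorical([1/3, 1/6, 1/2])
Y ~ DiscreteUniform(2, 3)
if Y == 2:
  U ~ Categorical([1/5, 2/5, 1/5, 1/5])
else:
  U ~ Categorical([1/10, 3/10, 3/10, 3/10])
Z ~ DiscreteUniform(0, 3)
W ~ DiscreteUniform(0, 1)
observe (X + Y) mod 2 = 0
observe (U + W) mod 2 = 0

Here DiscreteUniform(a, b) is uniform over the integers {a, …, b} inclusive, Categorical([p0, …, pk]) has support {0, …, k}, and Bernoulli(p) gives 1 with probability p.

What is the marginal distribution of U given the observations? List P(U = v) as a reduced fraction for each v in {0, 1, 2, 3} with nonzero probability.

P(U=0) = 11/60, P(U=1) = 23/60, P(U=2) = 13/60, P(U=3) = 13/60

Enumerate traces; 48 have nonzero weight after conditioning:
  (X=0, Y=2, U=0, Z=0, W=0) weight 1/240
  (X=0, Y=2, U=0, Z=1, W=0) weight 1/240
  (X=0, Y=2, U=0, Z=2, W=0) weight 1/240
  (X=0, Y=2, U=0, Z=3, W=0) weight 1/240
  (X=0, Y=2, U=1, Z=0, W=1) weight 1/120
  (X=0, Y=2, U=1, Z=1, W=1) weight 1/120
  (X=0, Y=2, U=1, Z=2, W=1) weight 1/120
  (X=0, Y=2, U=1, Z=3, W=1) weight 1/120
  (X=0, Y=2, U=2, Z=0, W=0) weight 1/240
  (X=0, Y=2, U=3, Z=0, W=1) weight 1/240
  … 38 more
Group by U:
  weight(U=0) = 11/240
  weight(U=1) = 23/240
  weight(U=2) = 13/240
  weight(U=3) = 13/240
Total weight = 11/240 + 23/240 + 13/240 + 13/240 = 1/4
P(U=0 | obs) = 11/240 / 1/4 = 11/60
P(U=1 | obs) = 23/240 / 1/4 = 23/60
P(U=2 | obs) = 13/240 / 1/4 = 13/60
P(U=3 | obs) = 13/240 / 1/4 = 13/60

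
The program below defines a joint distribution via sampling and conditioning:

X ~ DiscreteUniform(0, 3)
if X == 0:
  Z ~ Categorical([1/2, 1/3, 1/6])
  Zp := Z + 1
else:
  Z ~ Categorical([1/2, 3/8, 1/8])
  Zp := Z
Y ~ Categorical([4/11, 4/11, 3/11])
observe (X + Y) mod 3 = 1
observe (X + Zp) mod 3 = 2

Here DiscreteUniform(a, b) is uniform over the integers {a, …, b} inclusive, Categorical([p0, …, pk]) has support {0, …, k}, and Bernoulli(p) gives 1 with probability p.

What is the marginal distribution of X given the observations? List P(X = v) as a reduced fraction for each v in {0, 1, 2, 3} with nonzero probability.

Enumerate traces; 4 have nonzero weight after conditioning:
  (X=0, Z=1, Y=1) weight 1/33
  (X=1, Z=1, Y=0) weight 3/88
  (X=2, Z=0, Y=2) weight 3/88
  (X=3, Z=2, Y=1) weight 1/88
Group by X:
  weight(X=0) = 1/33
  weight(X=1) = 3/88
  weight(X=2) = 3/88
  weight(X=3) = 1/88
Total weight = 1/33 + 3/88 + 3/88 + 1/88 = 29/264
P(X=0 | obs) = 1/33 / 29/264 = 8/29
P(X=1 | obs) = 3/88 / 29/264 = 9/29
P(X=2 | obs) = 3/88 / 29/264 = 9/29
P(X=3 | obs) = 1/88 / 29/264 = 3/29

P(X=0) = 8/29, P(X=1) = 9/29, P(X=2) = 9/29, P(X=3) = 3/29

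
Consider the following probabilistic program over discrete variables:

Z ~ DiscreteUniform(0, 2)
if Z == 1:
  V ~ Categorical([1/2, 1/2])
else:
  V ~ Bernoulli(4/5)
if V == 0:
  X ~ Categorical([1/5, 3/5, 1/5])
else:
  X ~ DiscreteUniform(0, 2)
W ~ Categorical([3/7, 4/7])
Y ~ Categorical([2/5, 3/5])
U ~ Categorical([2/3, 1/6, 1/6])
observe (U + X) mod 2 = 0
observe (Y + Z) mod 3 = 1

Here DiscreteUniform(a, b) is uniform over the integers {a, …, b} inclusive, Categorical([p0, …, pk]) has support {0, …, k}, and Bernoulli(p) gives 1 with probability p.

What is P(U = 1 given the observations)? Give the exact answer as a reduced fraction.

P(U = 1 | obs) = 157/1247

Enumerate traces; 40 have nonzero weight after conditioning:
  (Z=0, V=0, X=0, W=0, Y=1, U=0) weight 2/875
  (Z=0, V=0, X=0, W=0, Y=1, U=2) weight 1/1750
  (Z=0, V=0, X=0, W=1, Y=1, U=0) weight 8/2625
  (Z=0, V=0, X=0, W=1, Y=1, U=2) weight 2/2625
  (Z=0, V=0, X=1, W=0, Y=1, U=1) weight 3/1750
  (Z=0, V=0, X=1, W=1, Y=1, U=1) weight 2/875
  (Z=0, V=0, X=2, W=0, Y=1, U=0) weight 2/875
  (Z=0, V=0, X=2, W=0, Y=1, U=2) weight 1/1750
  … 32 more
Group by U:
  weight(U=0) = 436/3375
  weight(U=1) = 157/6750
  weight(U=2) = 109/3375
Total weight = 436/3375 + 157/6750 + 109/3375 = 1247/6750
P(U=0 | obs) = 436/3375 / 1247/6750 = 872/1247
P(U=1 | obs) = 157/6750 / 1247/6750 = 157/1247
P(U=2 | obs) = 109/3375 / 1247/6750 = 218/1247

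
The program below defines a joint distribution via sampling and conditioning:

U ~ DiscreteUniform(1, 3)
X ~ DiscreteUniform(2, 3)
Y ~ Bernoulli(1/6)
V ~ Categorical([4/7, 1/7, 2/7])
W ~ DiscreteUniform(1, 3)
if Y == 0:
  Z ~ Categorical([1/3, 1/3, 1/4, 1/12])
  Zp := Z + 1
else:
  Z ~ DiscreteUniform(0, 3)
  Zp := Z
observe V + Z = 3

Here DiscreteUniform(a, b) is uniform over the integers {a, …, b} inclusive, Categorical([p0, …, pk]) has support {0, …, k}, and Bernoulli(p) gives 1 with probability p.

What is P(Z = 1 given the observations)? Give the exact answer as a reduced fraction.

P(Z = 1 | obs) = 23/48

Enumerate traces; 108 have nonzero weight after conditioning:
  (U=1, X=2, Y=0, V=0, W=1, Z=3) weight 5/2268
  (U=1, X=2, Y=0, V=0, W=2, Z=3) weight 5/2268
  (U=1, X=2, Y=0, V=0, W=3, Z=3) weight 5/2268
  (U=1, X=2, Y=0, V=1, W=1, Z=2) weight 5/3024
  (U=1, X=2, Y=0, V=1, W=2, Z=2) weight 5/3024
  (U=1, X=2, Y=0, V=1, W=3, Z=2) weight 5/3024
  (U=1, X=2, Y=0, V=2, W=1, Z=1) weight 5/1134
  (U=1, X=2, Y=0, V=2, W=2, Z=1) weight 5/1134
  … 100 more
Group by Z:
  weight(Z=1) = 23/252
  weight(Z=2) = 1/28
  weight(Z=3) = 4/63
Total weight = 23/252 + 1/28 + 4/63 = 4/21
P(Z=1 | obs) = 23/252 / 4/21 = 23/48
P(Z=2 | obs) = 1/28 / 4/21 = 3/16
P(Z=3 | obs) = 4/63 / 4/21 = 1/3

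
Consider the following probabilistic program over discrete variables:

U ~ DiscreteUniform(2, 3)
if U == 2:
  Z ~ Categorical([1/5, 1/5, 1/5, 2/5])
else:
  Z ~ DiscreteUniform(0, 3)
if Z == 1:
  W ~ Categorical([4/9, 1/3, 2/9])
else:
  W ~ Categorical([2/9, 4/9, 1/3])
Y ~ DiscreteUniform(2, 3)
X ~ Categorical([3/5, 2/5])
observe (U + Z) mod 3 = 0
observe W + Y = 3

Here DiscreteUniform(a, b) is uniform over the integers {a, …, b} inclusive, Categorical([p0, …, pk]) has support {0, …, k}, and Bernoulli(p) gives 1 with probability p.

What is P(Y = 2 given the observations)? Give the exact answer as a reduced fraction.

Enumerate traces; 12 have nonzero weight after conditioning:
  (U=2, Z=1, W=0, Y=3, X=0) weight 1/75
  (U=2, Z=1, W=0, Y=3, X=1) weight 2/225
  (U=2, Z=1, W=1, Y=2, X=0) weight 1/100
  (U=2, Z=1, W=1, Y=2, X=1) weight 1/150
  (U=3, Z=0, W=0, Y=3, X=0) weight 1/120
  (U=3, Z=0, W=0, Y=3, X=1) weight 1/180
  (U=3, Z=0, W=1, Y=2, X=0) weight 1/60
  (U=3, Z=0, W=1, Y=2, X=1) weight 1/90
  … 4 more
Group by Y:
  weight(Y=2) = 13/180
  weight(Y=3) = 1/20
Total weight = 13/180 + 1/20 = 11/90
P(Y=2 | obs) = 13/180 / 11/90 = 13/22
P(Y=3 | obs) = 1/20 / 11/90 = 9/22

P(Y = 2 | obs) = 13/22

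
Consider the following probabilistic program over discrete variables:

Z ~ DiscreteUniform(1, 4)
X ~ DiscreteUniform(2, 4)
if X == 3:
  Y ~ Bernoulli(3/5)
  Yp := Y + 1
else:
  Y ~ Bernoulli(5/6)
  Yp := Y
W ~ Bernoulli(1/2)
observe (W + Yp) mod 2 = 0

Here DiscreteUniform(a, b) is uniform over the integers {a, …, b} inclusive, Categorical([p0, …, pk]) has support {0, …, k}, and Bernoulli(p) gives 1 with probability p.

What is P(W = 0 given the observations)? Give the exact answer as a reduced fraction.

P(W = 0 | obs) = 14/45

Enumerate traces; 24 have nonzero weight after conditioning:
  (Z=1, X=2, Y=0, W=0) weight 1/144
  (Z=1, X=2, Y=1, W=1) weight 5/144
  (Z=1, X=3, Y=0, W=1) weight 1/60
  (Z=1, X=3, Y=1, W=0) weight 1/40
  (Z=1, X=4, Y=0, W=0) weight 1/144
  (Z=1, X=4, Y=1, W=1) weight 5/144
  (Z=2, X=2, Y=0, W=0) weight 1/144
  (Z=2, X=2, Y=1, W=1) weight 5/144
  … 16 more
Group by W:
  weight(W=0) = 7/45
  weight(W=1) = 31/90
Total weight = 7/45 + 31/90 = 1/2
P(W=0 | obs) = 7/45 / 1/2 = 14/45
P(W=1 | obs) = 31/90 / 1/2 = 31/45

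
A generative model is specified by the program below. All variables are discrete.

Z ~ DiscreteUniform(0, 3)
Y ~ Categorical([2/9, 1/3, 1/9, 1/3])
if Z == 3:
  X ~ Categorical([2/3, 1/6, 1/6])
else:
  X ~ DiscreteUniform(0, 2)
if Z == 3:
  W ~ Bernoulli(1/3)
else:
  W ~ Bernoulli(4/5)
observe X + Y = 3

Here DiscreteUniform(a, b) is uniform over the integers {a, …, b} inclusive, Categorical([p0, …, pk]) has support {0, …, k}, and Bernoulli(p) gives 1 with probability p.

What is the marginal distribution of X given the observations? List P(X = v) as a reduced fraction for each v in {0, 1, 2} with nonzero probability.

Enumerate traces; 24 have nonzero weight after conditioning:
  (Z=0, Y=1, X=2, W=0) weight 1/180
  (Z=0, Y=1, X=2, W=1) weight 1/45
  (Z=0, Y=2, X=1, W=0) weight 1/540
  (Z=0, Y=2, X=1, W=1) weight 1/135
  (Z=0, Y=3, X=0, W=0) weight 1/180
  (Z=0, Y=3, X=0, W=1) weight 1/45
  (Z=1, Y=1, X=2, W=0) weight 1/180
  (Z=1, Y=1, X=2, W=1) weight 1/45
  … 16 more
Group by X:
  weight(X=0) = 5/36
  weight(X=1) = 7/216
  weight(X=2) = 7/72
Total weight = 5/36 + 7/216 + 7/72 = 29/108
P(X=0 | obs) = 5/36 / 29/108 = 15/29
P(X=1 | obs) = 7/216 / 29/108 = 7/58
P(X=2 | obs) = 7/72 / 29/108 = 21/58

P(X=0) = 15/29, P(X=1) = 7/58, P(X=2) = 21/58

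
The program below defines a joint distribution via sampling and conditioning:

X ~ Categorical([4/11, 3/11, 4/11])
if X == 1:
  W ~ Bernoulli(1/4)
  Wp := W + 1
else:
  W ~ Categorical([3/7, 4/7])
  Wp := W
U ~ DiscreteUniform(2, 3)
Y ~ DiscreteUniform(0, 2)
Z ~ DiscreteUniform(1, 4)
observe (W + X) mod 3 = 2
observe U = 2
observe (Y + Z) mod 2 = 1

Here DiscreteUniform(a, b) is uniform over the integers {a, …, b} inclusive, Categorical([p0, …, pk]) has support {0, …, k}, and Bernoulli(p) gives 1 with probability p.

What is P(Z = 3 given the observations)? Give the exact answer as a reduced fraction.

Enumerate traces; 12 have nonzero weight after conditioning:
  (X=1, W=1, U=2, Y=0, Z=1) weight 1/352
  (X=1, W=1, U=2, Y=0, Z=3) weight 1/352
  (X=1, W=1, U=2, Y=1, Z=2) weight 1/352
  (X=1, W=1, U=2, Y=1, Z=4) weight 1/352
  (X=1, W=1, U=2, Y=2, Z=1) weight 1/352
  (X=1, W=1, U=2, Y=2, Z=3) weight 1/352
  (X=2, W=0, U=2, Y=0, Z=1) weight 1/154
  (X=2, W=0, U=2, Y=0, Z=3) weight 1/154
  … 4 more
Group by Z:
  weight(Z=1) = 23/1232
  weight(Z=2) = 23/2464
  weight(Z=3) = 23/1232
  weight(Z=4) = 23/2464
Total weight = 23/1232 + 23/2464 + 23/1232 + 23/2464 = 69/1232
P(Z=1 | obs) = 23/1232 / 69/1232 = 1/3
P(Z=2 | obs) = 23/2464 / 69/1232 = 1/6
P(Z=3 | obs) = 23/1232 / 69/1232 = 1/3
P(Z=4 | obs) = 23/2464 / 69/1232 = 1/6

P(Z = 3 | obs) = 1/3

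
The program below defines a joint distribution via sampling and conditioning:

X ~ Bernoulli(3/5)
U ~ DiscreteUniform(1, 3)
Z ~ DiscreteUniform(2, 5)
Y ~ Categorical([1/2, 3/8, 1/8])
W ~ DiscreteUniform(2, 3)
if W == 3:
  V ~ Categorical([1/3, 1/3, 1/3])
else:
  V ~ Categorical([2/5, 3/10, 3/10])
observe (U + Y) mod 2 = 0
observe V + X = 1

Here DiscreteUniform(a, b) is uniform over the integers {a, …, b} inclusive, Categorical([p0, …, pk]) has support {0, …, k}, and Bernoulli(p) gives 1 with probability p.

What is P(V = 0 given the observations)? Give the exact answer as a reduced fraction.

Enumerate traces; 64 have nonzero weight after conditioning:
  (X=0, U=1, Z=2, Y=1, W=2, V=1) weight 3/1600
  (X=0, U=1, Z=2, Y=1, W=3, V=1) weight 1/480
  (X=0, U=1, Z=3, Y=1, W=2, V=1) weight 3/1600
  (X=0, U=1, Z=3, Y=1, W=3, V=1) weight 1/480
  (X=0, U=1, Z=4, Y=1, W=2, V=1) weight 3/1600
  (X=0, U=1, Z=4, Y=1, W=3, V=1) weight 1/480
  (X=0, U=1, Z=5, Y=1, W=2, V=1) weight 3/1600
  (X=0, U=1, Z=5, Y=1, W=3, V=1) weight 1/480
  (X=1, U=1, Z=2, Y=1, W=2, V=0) weight 3/800
  … 55 more
Group by V:
  weight(V=0) = 121/1200
  weight(V=1) = 209/3600
Total weight = 121/1200 + 209/3600 = 143/900
P(V=0 | obs) = 121/1200 / 143/900 = 33/52
P(V=1 | obs) = 209/3600 / 143/900 = 19/52

P(V = 0 | obs) = 33/52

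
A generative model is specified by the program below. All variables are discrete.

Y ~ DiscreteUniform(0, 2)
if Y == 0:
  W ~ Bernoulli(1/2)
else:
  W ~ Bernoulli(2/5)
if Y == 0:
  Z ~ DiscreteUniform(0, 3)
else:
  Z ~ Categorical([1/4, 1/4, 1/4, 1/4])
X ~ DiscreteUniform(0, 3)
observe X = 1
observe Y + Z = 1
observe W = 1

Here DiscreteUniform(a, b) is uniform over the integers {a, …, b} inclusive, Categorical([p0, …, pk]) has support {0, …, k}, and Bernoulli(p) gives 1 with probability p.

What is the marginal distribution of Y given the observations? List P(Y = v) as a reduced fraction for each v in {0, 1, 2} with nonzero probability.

P(Y=0) = 5/9, P(Y=1) = 4/9

Enumerate traces; 2 have nonzero weight after conditioning:
  (Y=0, W=1, Z=1, X=1) weight 1/96
  (Y=1, W=1, Z=0, X=1) weight 1/120
Group by Y:
  weight(Y=0) = 1/96
  weight(Y=1) = 1/120
Total weight = 1/96 + 1/120 = 3/160
P(Y=0 | obs) = 1/96 / 3/160 = 5/9
P(Y=1 | obs) = 1/120 / 3/160 = 4/9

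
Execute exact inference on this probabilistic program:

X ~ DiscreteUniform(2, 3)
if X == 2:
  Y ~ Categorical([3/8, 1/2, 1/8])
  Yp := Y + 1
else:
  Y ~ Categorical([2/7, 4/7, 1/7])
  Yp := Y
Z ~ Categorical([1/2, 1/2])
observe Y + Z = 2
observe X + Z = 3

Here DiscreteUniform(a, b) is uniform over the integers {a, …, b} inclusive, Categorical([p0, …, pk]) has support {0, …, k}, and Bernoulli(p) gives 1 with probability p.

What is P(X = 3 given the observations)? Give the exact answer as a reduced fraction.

P(X = 3 | obs) = 2/9

Enumerate traces; 2 have nonzero weight after conditioning:
  (X=2, Y=1, Z=1) weight 1/8
  (X=3, Y=2, Z=0) weight 1/28
Group by X:
  weight(X=2) = 1/8
  weight(X=3) = 1/28
Total weight = 1/8 + 1/28 = 9/56
P(X=2 | obs) = 1/8 / 9/56 = 7/9
P(X=3 | obs) = 1/28 / 9/56 = 2/9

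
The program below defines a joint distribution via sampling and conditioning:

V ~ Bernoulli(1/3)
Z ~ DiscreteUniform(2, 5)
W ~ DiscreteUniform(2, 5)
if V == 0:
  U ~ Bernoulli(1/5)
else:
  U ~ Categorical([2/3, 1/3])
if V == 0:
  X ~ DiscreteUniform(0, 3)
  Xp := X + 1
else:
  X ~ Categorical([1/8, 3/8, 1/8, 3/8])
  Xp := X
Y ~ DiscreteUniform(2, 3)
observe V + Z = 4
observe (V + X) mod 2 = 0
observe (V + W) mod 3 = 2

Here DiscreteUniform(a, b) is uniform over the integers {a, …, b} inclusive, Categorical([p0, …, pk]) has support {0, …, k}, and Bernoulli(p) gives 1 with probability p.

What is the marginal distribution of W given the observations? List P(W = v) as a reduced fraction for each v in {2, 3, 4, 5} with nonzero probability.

Enumerate traces; 24 have nonzero weight after conditioning:
  (V=0, Z=4, W=2, U=0, X=0, Y=2) weight 1/240
  (V=0, Z=4, W=2, U=0, X=0, Y=3) weight 1/240
  (V=0, Z=4, W=2, U=0, X=2, Y=2) weight 1/240
  (V=0, Z=4, W=2, U=0, X=2, Y=3) weight 1/240
  (V=0, Z=4, W=2, U=1, X=0, Y=2) weight 1/960
  (V=0, Z=4, W=2, U=1, X=0, Y=3) weight 1/960
  (V=0, Z=4, W=2, U=1, X=2, Y=2) weight 1/960
  (V=0, Z=4, W=2, U=1, X=2, Y=3) weight 1/960
  (V=0, Z=4, W=5, U=0, X=0, Y=2) weight 1/240
  (V=1, Z=3, W=4, U=0, X=1, Y=2) weight 1/384
  … 14 more
Group by W:
  weight(W=2) = 1/48
  weight(W=4) = 1/64
  weight(W=5) = 1/48
Total weight = 1/48 + 1/64 + 1/48 = 11/192
P(W=2 | obs) = 1/48 / 11/192 = 4/11
P(W=4 | obs) = 1/64 / 11/192 = 3/11
P(W=5 | obs) = 1/48 / 11/192 = 4/11

P(W=2) = 4/11, P(W=4) = 3/11, P(W=5) = 4/11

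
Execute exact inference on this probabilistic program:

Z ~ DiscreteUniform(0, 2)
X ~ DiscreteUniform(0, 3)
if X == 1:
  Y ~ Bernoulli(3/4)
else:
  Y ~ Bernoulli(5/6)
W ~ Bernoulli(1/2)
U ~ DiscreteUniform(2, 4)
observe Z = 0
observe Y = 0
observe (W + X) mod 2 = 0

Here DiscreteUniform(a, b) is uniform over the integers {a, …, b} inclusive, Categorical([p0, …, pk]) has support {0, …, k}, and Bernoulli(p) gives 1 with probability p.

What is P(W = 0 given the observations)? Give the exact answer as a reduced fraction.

P(W = 0 | obs) = 4/9

Enumerate traces; 12 have nonzero weight after conditioning:
  (Z=0, X=0, Y=0, W=0, U=2) weight 1/432
  (Z=0, X=0, Y=0, W=0, U=3) weight 1/432
  (Z=0, X=0, Y=0, W=0, U=4) weight 1/432
  (Z=0, X=1, Y=0, W=1, U=2) weight 1/288
  (Z=0, X=1, Y=0, W=1, U=3) weight 1/288
  (Z=0, X=1, Y=0, W=1, U=4) weight 1/288
  (Z=0, X=2, Y=0, W=0, U=2) weight 1/432
  (Z=0, X=2, Y=0, W=0, U=3) weight 1/432
  … 4 more
Group by W:
  weight(W=0) = 1/72
  weight(W=1) = 5/288
Total weight = 1/72 + 5/288 = 1/32
P(W=0 | obs) = 1/72 / 1/32 = 4/9
P(W=1 | obs) = 5/288 / 1/32 = 5/9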